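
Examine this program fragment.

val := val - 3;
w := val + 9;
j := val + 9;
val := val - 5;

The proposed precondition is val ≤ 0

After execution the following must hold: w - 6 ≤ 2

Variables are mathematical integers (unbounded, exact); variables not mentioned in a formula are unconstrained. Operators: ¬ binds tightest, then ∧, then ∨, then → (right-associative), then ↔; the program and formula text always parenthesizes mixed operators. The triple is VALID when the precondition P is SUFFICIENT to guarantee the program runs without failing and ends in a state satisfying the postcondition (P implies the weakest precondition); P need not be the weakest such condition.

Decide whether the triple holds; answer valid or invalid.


Working backward. After the program, the postcondition w - 6 ≤ 2 must hold; in canonical form it is w ≤ 8.
Before val := val - 5: w ≤ 8
Before j := val + 9: w ≤ 8
Before w := val + 9: val ≤ -1
Before val := val - 3: val ≤ 2
The weakest precondition is val ≤ 2.
Check whether val ≤ 0 implies it.
Every state satisfying the precondition satisfies the weakest precondition: the implication holds.
Answer: valid


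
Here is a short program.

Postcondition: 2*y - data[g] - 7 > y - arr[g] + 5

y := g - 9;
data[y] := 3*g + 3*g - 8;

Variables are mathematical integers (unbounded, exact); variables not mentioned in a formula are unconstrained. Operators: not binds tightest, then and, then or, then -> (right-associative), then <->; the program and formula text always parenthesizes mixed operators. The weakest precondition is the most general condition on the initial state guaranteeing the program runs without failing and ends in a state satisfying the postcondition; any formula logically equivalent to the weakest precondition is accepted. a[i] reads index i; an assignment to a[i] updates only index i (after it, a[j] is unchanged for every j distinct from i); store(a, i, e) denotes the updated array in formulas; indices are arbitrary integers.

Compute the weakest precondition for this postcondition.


Working backward. After the program, the postcondition 2*y - data[g] - 7 > y - arr[g] + 5 must hold; in canonical form it is arr[g] + y > data[g] + 12.
Before data[y] := 3*g + 3*g - 8: arr[g] + y > store(data, y, 6*g - 8)[g] + 12
Before y := g - 9: arr[g] + g > store(data, g - 9, 6*g - 8)[g] + 21
Answer: WP = arr[g] + g > store(data, g - 9, 6*g - 8)[g] + 21


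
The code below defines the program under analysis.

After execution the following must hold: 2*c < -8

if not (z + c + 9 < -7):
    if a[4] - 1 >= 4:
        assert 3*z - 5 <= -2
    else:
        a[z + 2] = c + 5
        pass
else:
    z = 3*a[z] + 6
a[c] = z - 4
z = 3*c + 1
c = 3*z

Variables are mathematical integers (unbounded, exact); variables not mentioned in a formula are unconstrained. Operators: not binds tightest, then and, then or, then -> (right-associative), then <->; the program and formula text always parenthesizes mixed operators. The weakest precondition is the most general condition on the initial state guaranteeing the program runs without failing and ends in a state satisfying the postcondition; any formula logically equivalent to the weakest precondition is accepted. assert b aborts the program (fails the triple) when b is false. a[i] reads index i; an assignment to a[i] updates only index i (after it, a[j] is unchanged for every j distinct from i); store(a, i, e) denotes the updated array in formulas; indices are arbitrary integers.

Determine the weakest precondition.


Working backward. After the program, 2*c < -8 must hold.
Before c := 3*z: 6*z < -8
Before z := 3*c + 1: 18*c < -14
Before a[c] := z - 4: 18*c < -14
Then branch requires (a[4] >= 5 -> (3*z <= 3 and 18*c < -14)) and ((not (a[4] >= 5)) -> 18*c < -14); else branch requires 18*c < -14.
Before the if: ((not (c + z < -16)) -> ((a[4] >= 5 -> (3*z <= 3 and 18*c < -14)) and ((not (a[4] >= 5)) -> 18*c < -14))) and (c + z < -16 -> 18*c < -14)
Answer: WP = ((not (c + z < -16)) -> ((a[4] >= 5 -> (3*z <= 3 and 18*c < -14)) and ((not (a[4] >= 5)) -> 18*c < -14))) and (c + z < -16 -> 18*c < -14)


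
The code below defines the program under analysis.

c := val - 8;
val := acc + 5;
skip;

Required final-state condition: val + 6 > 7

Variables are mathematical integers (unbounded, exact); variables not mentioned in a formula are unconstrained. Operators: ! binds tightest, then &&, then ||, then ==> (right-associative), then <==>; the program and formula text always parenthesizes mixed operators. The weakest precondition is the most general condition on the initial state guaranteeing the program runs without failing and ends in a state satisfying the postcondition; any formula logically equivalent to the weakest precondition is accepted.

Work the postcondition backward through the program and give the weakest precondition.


Working backward. After the program, the postcondition val + 6 > 7 must hold; in canonical form it is val > 1.
Before skip: val > 1
Before val := acc + 5: acc > -4
Before c := val - 8: acc > -4
Answer: WP = acc > -4


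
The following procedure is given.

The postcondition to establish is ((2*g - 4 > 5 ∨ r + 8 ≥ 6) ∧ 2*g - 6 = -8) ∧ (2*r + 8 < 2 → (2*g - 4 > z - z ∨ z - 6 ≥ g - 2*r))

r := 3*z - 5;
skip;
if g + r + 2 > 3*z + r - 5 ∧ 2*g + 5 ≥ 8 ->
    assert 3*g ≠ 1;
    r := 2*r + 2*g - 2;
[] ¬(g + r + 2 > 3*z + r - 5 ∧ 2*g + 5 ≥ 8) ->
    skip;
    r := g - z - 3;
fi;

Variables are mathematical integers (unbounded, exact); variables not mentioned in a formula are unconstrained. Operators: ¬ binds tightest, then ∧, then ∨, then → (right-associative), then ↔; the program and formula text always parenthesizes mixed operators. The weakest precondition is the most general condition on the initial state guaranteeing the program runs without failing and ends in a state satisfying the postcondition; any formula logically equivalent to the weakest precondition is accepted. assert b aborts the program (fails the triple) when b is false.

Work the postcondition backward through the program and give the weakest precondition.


Working backward. After the program, the postcondition ((2*g - 4 > 5 ∨ r + 8 ≥ 6) ∧ 2*g - 6 = -8) ∧ (2*r + 8 < 2 → (2*g - 4 > z - z ∨ z - 6 ≥ g - 2*r)) must hold; in canonical form it is (2*g > 9 ∨ r ≥ -2) ∧ 2*g = -2 ∧ (2*r < -6 → (2*g > 4 ∨ 2*r + z ≥ g + 6)).
Then branch requires 3*g ≠ 1 ∧ (2*g > 9 ∨ 2*g + 2*r ≥ 0) ∧ 2*g = -2 ∧ (4*g + 4*r < -2 → (2*g > 4 ∨ 3*g + 4*r + z ≥ 10)); else branch requires (2*g > 9 ∨ g ≥ z + 1) ∧ 2*g = -2 ∧ (2*g < 2*z → (2*g > 4 ∨ g ≥ z + 12)).
Before the if: ((g > 3*z - 7 ∧ 2*g ≥ 3) → (3*g ≠ 1 ∧ (2*g > 9 ∨ 2*g + 2*r ≥ 0) ∧ 2*g = -2 ∧ (4*g + 4*r < -2 → (2*g > 4 ∨ 3*g + 4*r + z ≥ 10)))) ∧ ((¬(g > 3*z - 7 ∧ 2*g ≥ 3)) → ((2*g > 9 ∨ g ≥ z + 1) ∧ 2*g = -2 ∧ (2*g < 2*z → (2*g > 4 ∨ g ≥ z + 12))))
Before skip: ((g > 3*z - 7 ∧ 2*g ≥ 3) → (3*g ≠ 1 ∧ (2*g > 9 ∨ 2*g + 2*r ≥ 0) ∧ 2*g = -2 ∧ (4*g + 4*r < -2 → (2*g > 4 ∨ 3*g + 4*r + z ≥ 10)))) ∧ ((¬(g > 3*z - 7 ∧ 2*g ≥ 3)) → ((2*g > 9 ∨ g ≥ z + 1) ∧ 2*g = -2 ∧ (2*g < 2*z → (2*g > 4 ∨ g ≥ z + 12))))
Before r := 3*z - 5: ((g > 3*z - 7 ∧ 2*g ≥ 3) → (3*g ≠ 1 ∧ (2*g > 9 ∨ 2*g + 6*z ≥ 10) ∧ 2*g = -2 ∧ (4*g + 12*z < 18 → (2*g > 4 ∨ 3*g + 13*z ≥ 30)))) ∧ ((¬(g > 3*z - 7 ∧ 2*g ≥ 3)) → ((2*g > 9 ∨ g ≥ z + 1) ∧ 2*g = -2 ∧ (2*g < 2*z → (2*g > 4 ∨ g ≥ z + 12))))
Answer: WP = ((g > 3*z - 7 ∧ 2*g ≥ 3) → (3*g ≠ 1 ∧ (2*g > 9 ∨ 2*g + 6*z ≥ 10) ∧ 2*g = -2 ∧ (4*g + 12*z < 18 → (2*g > 4 ∨ 3*g + 13*z ≥ 30)))) ∧ ((¬(g > 3*z - 7 ∧ 2*g ≥ 3)) → ((2*g > 9 ∨ g ≥ z + 1) ∧ 2*g = -2 ∧ (2*g < 2*z → (2*g > 4 ∨ g ≥ z + 12))))


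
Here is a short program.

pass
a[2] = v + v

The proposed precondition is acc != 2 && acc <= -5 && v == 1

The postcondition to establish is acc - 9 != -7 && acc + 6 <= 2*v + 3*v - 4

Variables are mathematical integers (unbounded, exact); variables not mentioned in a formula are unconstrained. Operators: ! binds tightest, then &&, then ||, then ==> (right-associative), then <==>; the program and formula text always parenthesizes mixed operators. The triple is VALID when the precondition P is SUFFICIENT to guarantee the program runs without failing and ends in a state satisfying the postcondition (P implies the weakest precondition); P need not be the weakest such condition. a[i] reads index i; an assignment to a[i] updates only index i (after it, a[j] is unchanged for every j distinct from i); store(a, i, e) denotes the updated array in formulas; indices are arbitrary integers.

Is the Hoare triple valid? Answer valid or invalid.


Working backward. After the program, the postcondition acc - 9 != -7 && acc + 6 <= 2*v + 3*v - 4 must hold; in canonical form it is acc != 2 && acc <= 5*v - 10.
Before a[2] := v + v: acc != 2 && acc <= 5*v - 10
Before skip: acc != 2 && acc <= 5*v - 10
The weakest precondition is acc != 2 && acc <= 5*v - 10.
Check whether acc != 2 && acc <= -5 && v == 1 implies it.
Every state satisfying the precondition satisfies the weakest precondition: the implication holds.
Answer: valid


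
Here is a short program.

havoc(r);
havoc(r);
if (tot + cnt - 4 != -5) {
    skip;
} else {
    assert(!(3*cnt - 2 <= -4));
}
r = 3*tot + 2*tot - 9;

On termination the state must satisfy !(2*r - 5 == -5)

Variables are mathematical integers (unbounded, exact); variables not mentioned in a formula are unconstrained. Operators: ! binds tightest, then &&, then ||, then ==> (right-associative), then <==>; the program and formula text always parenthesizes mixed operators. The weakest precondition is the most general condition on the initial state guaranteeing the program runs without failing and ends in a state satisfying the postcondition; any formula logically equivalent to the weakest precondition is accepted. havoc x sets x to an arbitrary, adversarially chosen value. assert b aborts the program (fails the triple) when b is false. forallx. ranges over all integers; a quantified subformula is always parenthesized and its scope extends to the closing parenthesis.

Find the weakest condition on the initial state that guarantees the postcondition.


Working backward. After the program, the postcondition !(2*r - 5 == -5) must hold; in canonical form it is !(2*r == 0).
Before r := 3*tot + 2*tot - 9: !(10*tot == 18)
Then branch requires !(10*tot == 18); else branch requires (!(3*cnt <= -2)) && (!(10*tot == 18)).
Before the if: (cnt + tot != -1 ==> (!(10*tot == 18))) && ((!(cnt + tot != -1)) ==> ((!(3*cnt <= -2)) && (!(10*tot == 18))))
Before havoc r: (cnt + tot != -1 ==> (!(10*tot == 18))) && ((!(cnt + tot != -1)) ==> ((!(3*cnt <= -2)) && (!(10*tot == 18))))
Before havoc r: (cnt + tot != -1 ==> (!(10*tot == 18))) && ((!(cnt + tot != -1)) ==> ((!(3*cnt <= -2)) && (!(10*tot == 18))))
Answer: WP = (cnt + tot != -1 ==> (!(10*tot == 18))) && ((!(cnt + tot != -1)) ==> ((!(3*cnt <= -2)) && (!(10*tot == 18))))


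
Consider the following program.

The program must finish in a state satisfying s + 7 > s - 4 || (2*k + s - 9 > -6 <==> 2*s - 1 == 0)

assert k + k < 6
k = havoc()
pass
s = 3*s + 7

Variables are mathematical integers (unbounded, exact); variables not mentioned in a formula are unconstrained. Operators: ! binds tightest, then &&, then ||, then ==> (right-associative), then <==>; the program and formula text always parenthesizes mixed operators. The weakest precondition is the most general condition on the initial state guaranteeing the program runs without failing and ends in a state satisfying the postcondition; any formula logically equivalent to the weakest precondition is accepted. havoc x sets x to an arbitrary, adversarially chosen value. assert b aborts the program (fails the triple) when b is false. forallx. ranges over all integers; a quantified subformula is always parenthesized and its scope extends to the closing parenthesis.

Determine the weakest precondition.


Working backward. After the program, the postcondition s + 7 > s - 4 || (2*k + s - 9 > -6 <==> 2*s - 1 == 0) must hold; in canonical form it is true.
Before s := 3*s + 7: true
Before skip: true
Before havoc k: true
Before assert k + k < 6: 2*k < 6
Answer: WP = 2*k < 6


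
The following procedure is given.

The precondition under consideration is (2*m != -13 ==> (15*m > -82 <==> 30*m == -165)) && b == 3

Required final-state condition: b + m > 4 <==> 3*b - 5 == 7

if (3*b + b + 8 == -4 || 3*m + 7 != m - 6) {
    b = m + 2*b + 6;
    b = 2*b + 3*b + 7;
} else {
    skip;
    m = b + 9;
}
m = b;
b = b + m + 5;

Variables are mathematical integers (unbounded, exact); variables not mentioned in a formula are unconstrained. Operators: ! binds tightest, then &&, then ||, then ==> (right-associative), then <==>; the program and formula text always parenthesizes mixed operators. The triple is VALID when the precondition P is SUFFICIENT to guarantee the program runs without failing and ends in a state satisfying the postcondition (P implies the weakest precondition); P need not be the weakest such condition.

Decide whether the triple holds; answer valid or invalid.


Working backward. After the program, the postcondition b + m > 4 <==> 3*b - 5 == 7 must hold; in canonical form it is b + m > 4 <==> 3*b == 12.
Before b := b + m + 5: b + 2*m > -1 <==> 3*b + 3*m == -3
Before m := b: 3*b > -1 <==> 6*b == -3
Then branch requires 30*b + 15*m > -112 <==> 60*b + 30*m == -225; else branch requires 3*b > -1 <==> 6*b == -3.
Before the if: ((4*b == -12 || 2*m != -13) ==> (30*b + 15*m > -112 <==> 60*b + 30*m == -225)) && ((!(4*b == -12 || 2*m != -13)) ==> (3*b > -1 <==> 6*b == -3))
The weakest precondition is ((4*b == -12 || 2*m != -13) ==> (30*b + 15*m > -112 <==> 60*b + 30*m == -225)) && ((!(4*b == -12 || 2*m != -13)) ==> (3*b > -1 <==> 6*b == -3)).
Check whether (2*m != -13 ==> (15*m > -82 <==> 30*m == -165)) && b == 3 implies it.
Countermodel: at the initial state b = 3, m = -13, the precondition holds but the weakest precondition fails.
Answer: invalid


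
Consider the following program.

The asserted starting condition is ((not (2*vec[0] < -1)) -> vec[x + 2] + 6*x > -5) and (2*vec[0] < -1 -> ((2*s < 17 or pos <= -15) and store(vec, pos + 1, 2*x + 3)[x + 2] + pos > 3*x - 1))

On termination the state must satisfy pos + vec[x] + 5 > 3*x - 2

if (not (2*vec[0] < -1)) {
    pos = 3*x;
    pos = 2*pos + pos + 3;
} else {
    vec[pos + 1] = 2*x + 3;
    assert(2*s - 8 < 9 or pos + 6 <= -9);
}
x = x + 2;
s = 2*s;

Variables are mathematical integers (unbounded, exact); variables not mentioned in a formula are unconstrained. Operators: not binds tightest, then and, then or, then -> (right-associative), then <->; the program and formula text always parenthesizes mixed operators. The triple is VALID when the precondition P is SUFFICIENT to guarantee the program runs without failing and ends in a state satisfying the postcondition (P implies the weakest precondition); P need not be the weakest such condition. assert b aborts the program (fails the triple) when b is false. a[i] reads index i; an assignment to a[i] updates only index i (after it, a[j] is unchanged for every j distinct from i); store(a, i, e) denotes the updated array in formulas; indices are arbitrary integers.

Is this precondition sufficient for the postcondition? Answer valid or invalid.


Working backward. After the program, the postcondition pos + vec[x] + 5 > 3*x - 2 must hold; in canonical form it is vec[x] + pos > 3*x - 7.
Before s := 2*s: vec[x] + pos > 3*x - 7
Before x := x + 2: vec[x + 2] + pos > 3*x - 1
Then branch requires vec[x + 2] + 6*x > -4; else branch requires (2*s < 17 or pos <= -15) and store(vec, pos + 1, 2*x + 3)[x + 2] + pos > 3*x - 1.
Before the if: ((not (2*vec[0] < -1)) -> vec[x + 2] + 6*x > -4) and (2*vec[0] < -1 -> ((2*s < 17 or pos <= -15) and store(vec, pos + 1, 2*x + 3)[x + 2] + pos > 3*x - 1))
The weakest precondition is ((not (2*vec[0] < -1)) -> vec[x + 2] + 6*x > -4) and (2*vec[0] < -1 -> ((2*s < 17 or pos <= -15) and store(vec, pos + 1, 2*x + 3)[x + 2] + pos > 3*x - 1)).
Check whether ((not (2*vec[0] < -1)) -> vec[x + 2] + 6*x > -5) and (2*vec[0] < -1 -> ((2*s < 17 or pos <= -15) and store(vec, pos + 1, 2*x + 3)[x + 2] + pos > 3*x - 1)) implies it.
Countermodel: at the initial state pos = 0, s = 0, vec = {[0] = 17422, [1] = -4, [2] = -4, elsewhere -4}, x = 0, the precondition holds but the weakest precondition fails.
Answer: invalid


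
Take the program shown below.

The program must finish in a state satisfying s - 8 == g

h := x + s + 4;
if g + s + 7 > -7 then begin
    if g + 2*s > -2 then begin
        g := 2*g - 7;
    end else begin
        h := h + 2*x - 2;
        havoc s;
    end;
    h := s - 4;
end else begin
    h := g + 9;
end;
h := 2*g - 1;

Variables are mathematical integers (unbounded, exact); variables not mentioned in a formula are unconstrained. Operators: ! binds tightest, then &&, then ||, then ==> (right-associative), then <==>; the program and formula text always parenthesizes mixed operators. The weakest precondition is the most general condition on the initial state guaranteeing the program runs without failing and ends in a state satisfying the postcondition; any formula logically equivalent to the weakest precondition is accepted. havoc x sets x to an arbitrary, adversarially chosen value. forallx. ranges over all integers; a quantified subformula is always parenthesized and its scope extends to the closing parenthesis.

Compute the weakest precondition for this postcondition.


Working backward. After the program, the postcondition s - 8 == g must hold; in canonical form it is s == g + 8.
Before h := 2*g - 1: s == g + 8
Then branch requires (g + 2*s > -2 ==> s == 2*g + 1) && ((!(g + 2*s > -2)) ==> (forall s_1. s_1 == g + 8)); else branch requires s == g + 8.
Before the if: (g + s > -14 ==> ((g + 2*s > -2 ==> s == 2*g + 1) && ((!(g + 2*s > -2)) ==> (forall s_1. s_1 == g + 8)))) && ((!(g + s > -14)) ==> s == g + 8)
Before h := x + s + 4: (g + s > -14 ==> ((g + 2*s > -2 ==> s == 2*g + 1) && ((!(g + 2*s > -2)) ==> (forall s_1. s_1 == g + 8)))) && ((!(g + s > -14)) ==> s == g + 8)
Answer: WP = (g + s > -14 ==> ((g + 2*s > -2 ==> s == 2*g + 1) && ((!(g + 2*s > -2)) ==> (forall s_1. s_1 == g + 8)))) && ((!(g + s > -14)) ==> s == g + 8)


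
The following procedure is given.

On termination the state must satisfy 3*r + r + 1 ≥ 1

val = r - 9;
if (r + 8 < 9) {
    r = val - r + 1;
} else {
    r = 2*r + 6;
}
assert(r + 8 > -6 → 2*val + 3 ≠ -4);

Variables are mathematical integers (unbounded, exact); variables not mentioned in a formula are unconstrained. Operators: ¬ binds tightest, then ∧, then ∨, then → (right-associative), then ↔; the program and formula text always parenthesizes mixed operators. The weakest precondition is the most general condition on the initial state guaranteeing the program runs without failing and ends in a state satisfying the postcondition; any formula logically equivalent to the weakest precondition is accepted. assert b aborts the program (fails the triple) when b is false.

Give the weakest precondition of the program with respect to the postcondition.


Working backward. After the program, the postcondition 3*r + r + 1 ≥ 1 must hold; in canonical form it is 4*r ≥ 0.
Before assert r + 8 > -6 → 2*val + 3 ≠ -4: (r > -14 → 2*val ≠ -7) ∧ 4*r ≥ 0
Then branch requires (val > r - 15 → 2*val ≠ -7) ∧ 4*val ≥ 4*r - 4; else branch requires (2*r > -20 → 2*val ≠ -7) ∧ 8*r ≥ -24.
Before the if: (r < 1 → ((val > r - 15 → 2*val ≠ -7) ∧ 4*val ≥ 4*r - 4)) ∧ ((¬(r < 1)) → ((2*r > -20 → 2*val ≠ -7) ∧ 8*r ≥ -24))
Before val := r - 9: (¬(r < 1)) ∧ ((¬(r < 1)) → ((2*r > -20 → 2*r ≠ 11) ∧ 8*r ≥ -24))
Answer: WP = (¬(r < 1)) ∧ ((¬(r < 1)) → ((2*r > -20 → 2*r ≠ 11) ∧ 8*r ≥ -24))


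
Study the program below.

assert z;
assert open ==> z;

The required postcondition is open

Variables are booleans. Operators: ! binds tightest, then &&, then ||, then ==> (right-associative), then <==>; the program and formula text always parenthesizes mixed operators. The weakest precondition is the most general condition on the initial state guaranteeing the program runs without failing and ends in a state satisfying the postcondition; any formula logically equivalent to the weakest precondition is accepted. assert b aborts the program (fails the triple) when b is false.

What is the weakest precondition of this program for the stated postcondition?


Working backward. After the program, open must hold.
Before assert open ==> z: (open ==> z) && open
Before assert z: z && (open ==> z) && open
Answer: WP = z && (open ==> z) && open


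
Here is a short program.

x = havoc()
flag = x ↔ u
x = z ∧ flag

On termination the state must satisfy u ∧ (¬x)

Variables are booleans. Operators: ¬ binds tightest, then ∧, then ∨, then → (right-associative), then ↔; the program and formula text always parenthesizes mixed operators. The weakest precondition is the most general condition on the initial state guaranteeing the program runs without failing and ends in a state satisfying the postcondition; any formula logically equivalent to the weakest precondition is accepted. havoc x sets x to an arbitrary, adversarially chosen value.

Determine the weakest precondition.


Working backward. After the program, u ∧ (¬x) must hold.
Before x := z ∧ flag: u ∧ (¬(z ∧ flag))
Before flag := x ↔ u: u ∧ (¬(z ∧ (x ↔ u)))
Before havoc x: u ∧ (¬(z ∧ u)) ∧ (¬(z ∧ (¬u)))
Answer: WP = u ∧ (¬(z ∧ u)) ∧ (¬(z ∧ (¬u)))


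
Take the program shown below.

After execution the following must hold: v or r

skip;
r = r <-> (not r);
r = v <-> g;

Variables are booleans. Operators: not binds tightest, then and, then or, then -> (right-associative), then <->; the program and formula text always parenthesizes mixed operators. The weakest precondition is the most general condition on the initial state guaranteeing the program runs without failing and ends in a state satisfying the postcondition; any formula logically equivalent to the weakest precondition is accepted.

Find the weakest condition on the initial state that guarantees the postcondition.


Working backward. After the program, v or r must hold.
Before r := v <-> g: v or (v <-> g)
Before r := r <-> (not r): v or (v <-> g)
Before skip: v or (v <-> g)
Answer: WP = v or (v <-> g)


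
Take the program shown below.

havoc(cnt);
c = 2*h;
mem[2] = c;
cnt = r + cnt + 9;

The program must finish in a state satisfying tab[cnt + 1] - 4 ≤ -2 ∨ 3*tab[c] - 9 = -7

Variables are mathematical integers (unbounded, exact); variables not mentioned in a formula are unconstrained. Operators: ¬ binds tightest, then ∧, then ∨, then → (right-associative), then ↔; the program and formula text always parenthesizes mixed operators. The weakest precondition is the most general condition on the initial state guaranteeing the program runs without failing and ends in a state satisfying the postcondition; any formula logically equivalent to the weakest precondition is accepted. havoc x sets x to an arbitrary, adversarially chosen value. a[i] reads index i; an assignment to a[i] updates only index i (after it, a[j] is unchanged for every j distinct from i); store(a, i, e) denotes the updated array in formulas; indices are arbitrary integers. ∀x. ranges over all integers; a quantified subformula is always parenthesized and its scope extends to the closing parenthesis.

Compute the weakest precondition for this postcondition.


Working backward. After the program, the postcondition tab[cnt + 1] - 4 ≤ -2 ∨ 3*tab[c] - 9 = -7 must hold; in canonical form it is tab[cnt + 1] ≤ 2 ∨ 3*tab[c] = 2.
Before cnt := r + cnt + 9: tab[cnt + r + 10] ≤ 2 ∨ 3*tab[c] = 2
Before mem[2] := c: tab[cnt + r + 10] ≤ 2 ∨ 3*tab[c] = 2
Before c := 2*h: tab[cnt + r + 10] ≤ 2 ∨ 3*tab[2*h] = 2
Before havoc cnt: ∀cnt_1. (tab[cnt_1 + r + 10] ≤ 2 ∨ 3*tab[2*h] = 2)
Answer: WP = ∀cnt_1. (tab[cnt_1 + r + 10] ≤ 2 ∨ 3*tab[2*h] = 2)


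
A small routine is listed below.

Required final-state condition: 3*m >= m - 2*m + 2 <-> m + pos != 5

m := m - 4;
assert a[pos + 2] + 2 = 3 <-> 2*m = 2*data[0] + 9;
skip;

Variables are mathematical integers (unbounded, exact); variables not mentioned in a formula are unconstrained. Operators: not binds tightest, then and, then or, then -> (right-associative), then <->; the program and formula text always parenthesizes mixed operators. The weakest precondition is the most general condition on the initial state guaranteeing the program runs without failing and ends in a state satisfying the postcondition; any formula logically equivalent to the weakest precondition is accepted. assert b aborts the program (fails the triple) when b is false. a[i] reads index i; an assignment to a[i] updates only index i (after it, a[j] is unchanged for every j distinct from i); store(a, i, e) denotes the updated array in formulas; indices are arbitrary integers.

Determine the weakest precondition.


Working backward. After the program, the postcondition 3*m >= m - 2*m + 2 <-> m + pos != 5 must hold; in canonical form it is 4*m >= 2 <-> m + pos != 5.
Before skip: 4*m >= 2 <-> m + pos != 5
Before assert a[pos + 2] + 2 = 3 <-> 2*m = 2*data[0] + 9: (a[pos + 2] = 1 <-> 2*m = 2*data[0] + 9) and (4*m >= 2 <-> m + pos != 5)
Before m := m - 4: (a[pos + 2] = 1 <-> 2*m = 2*data[0] + 17) and (4*m >= 18 <-> m + pos != 9)
Answer: WP = (a[pos + 2] = 1 <-> 2*m = 2*data[0] + 17) and (4*m >= 18 <-> m + pos != 9)


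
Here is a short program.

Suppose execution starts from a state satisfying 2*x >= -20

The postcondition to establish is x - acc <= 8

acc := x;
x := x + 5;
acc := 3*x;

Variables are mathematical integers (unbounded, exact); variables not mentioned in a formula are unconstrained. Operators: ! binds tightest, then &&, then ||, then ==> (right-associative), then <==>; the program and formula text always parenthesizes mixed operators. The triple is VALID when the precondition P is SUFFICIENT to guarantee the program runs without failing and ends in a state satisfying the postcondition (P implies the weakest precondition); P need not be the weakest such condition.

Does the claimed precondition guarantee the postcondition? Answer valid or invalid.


Working backward. After the program, the postcondition x - acc <= 8 must hold; in canonical form it is x <= acc + 8.
Before acc := 3*x: 2*x >= -8
Before x := x + 5: 2*x >= -18
Before acc := x: 2*x >= -18
The weakest precondition is 2*x >= -18.
Check whether 2*x >= -20 implies it.
Countermodel: at the initial state x = -10, the precondition holds but the weakest precondition fails.
Answer: invalid


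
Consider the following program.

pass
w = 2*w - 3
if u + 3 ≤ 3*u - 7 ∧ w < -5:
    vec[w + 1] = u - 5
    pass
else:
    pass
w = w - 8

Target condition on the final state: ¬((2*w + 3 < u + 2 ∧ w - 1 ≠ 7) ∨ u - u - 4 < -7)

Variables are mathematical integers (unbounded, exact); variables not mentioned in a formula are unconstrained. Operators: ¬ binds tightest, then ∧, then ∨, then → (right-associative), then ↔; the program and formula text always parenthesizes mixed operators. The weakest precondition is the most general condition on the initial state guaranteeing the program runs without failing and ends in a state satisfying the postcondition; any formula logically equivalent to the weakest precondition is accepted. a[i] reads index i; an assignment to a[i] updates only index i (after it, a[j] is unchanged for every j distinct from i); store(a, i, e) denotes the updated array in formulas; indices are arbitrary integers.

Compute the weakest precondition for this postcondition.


Working backward. After the program, the postcondition ¬((2*w + 3 < u + 2 ∧ w - 1 ≠ 7) ∨ u - u - 4 < -7) must hold; in canonical form it is ¬(2*w < u - 1 ∧ w ≠ 8).
Before w := w - 8: ¬(2*w < u + 15 ∧ w ≠ 16)
Then branch requires ¬(2*w < u + 15 ∧ w ≠ 16); else branch requires ¬(2*w < u + 15 ∧ w ≠ 16).
Before the if: ((2*u ≥ 10 ∧ w < -5) → (¬(2*w < u + 15 ∧ w ≠ 16))) ∧ ((¬(2*u ≥ 10 ∧ w < -5)) → (¬(2*w < u + 15 ∧ w ≠ 16)))
Before w := 2*w - 3: ((2*u ≥ 10 ∧ 2*w < -2) → (¬(4*w < u + 21 ∧ 2*w ≠ 19))) ∧ ((¬(2*u ≥ 10 ∧ 2*w < -2)) → (¬(4*w < u + 21 ∧ 2*w ≠ 19)))
Before skip: ((2*u ≥ 10 ∧ 2*w < -2) → (¬(4*w < u + 21 ∧ 2*w ≠ 19))) ∧ ((¬(2*u ≥ 10 ∧ 2*w < -2)) → (¬(4*w < u + 21 ∧ 2*w ≠ 19)))
Answer: WP = ((2*u ≥ 10 ∧ 2*w < -2) → (¬(4*w < u + 21 ∧ 2*w ≠ 19))) ∧ ((¬(2*u ≥ 10 ∧ 2*w < -2)) → (¬(4*w < u + 21 ∧ 2*w ≠ 19)))


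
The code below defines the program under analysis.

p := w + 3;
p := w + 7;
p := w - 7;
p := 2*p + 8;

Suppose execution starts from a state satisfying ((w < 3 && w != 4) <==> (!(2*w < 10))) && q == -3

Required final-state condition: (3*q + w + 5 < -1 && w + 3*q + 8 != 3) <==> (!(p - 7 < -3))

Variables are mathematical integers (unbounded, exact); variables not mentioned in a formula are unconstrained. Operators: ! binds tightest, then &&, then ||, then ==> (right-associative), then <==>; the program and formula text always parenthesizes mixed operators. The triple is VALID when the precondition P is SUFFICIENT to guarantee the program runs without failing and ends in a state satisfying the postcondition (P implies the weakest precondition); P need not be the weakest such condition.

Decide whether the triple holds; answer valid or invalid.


Working backward. After the program, the postcondition (3*q + w + 5 < -1 && w + 3*q + 8 != 3) <==> (!(p - 7 < -3)) must hold; in canonical form it is (3*q + w < -6 && 3*q + w != -5) <==> (!(p < 4)).
Before p := 2*p + 8: (3*q + w < -6 && 3*q + w != -5) <==> (!(2*p < -4))
Before p := w - 7: (3*q + w < -6 && 3*q + w != -5) <==> (!(2*w < 10))
Before p := w + 7: (3*q + w < -6 && 3*q + w != -5) <==> (!(2*w < 10))
Before p := w + 3: (3*q + w < -6 && 3*q + w != -5) <==> (!(2*w < 10))
The weakest precondition is (3*q + w < -6 && 3*q + w != -5) <==> (!(2*w < 10)).
Check whether ((w < 3 && w != 4) <==> (!(2*w < 10))) && q == -3 implies it.
Every state satisfying the precondition satisfies the weakest precondition: the implication holds.
Answer: valid


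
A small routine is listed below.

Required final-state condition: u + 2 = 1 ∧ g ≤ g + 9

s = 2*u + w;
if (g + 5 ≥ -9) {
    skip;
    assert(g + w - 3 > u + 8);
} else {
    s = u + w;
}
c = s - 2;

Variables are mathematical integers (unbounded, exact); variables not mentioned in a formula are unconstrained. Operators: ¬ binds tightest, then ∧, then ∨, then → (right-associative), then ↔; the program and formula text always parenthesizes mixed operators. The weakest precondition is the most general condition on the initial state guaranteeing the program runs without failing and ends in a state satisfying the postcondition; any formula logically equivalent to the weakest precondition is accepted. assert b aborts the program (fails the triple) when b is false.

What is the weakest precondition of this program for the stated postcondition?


Working backward. After the program, the postcondition u + 2 = 1 ∧ g ≤ g + 9 must hold; in canonical form it is u = -1.
Before c := s - 2: u = -1
Then branch requires g + w > u + 11 ∧ u = -1; else branch requires u = -1.
Before the if: (g ≥ -14 → (g + w > u + 11 ∧ u = -1)) ∧ ((¬(g ≥ -14)) → u = -1)
Before s := 2*u + w: (g ≥ -14 → (g + w > u + 11 ∧ u = -1)) ∧ ((¬(g ≥ -14)) → u = -1)
Answer: WP = (g ≥ -14 → (g + w > u + 11 ∧ u = -1)) ∧ ((¬(g ≥ -14)) → u = -1)


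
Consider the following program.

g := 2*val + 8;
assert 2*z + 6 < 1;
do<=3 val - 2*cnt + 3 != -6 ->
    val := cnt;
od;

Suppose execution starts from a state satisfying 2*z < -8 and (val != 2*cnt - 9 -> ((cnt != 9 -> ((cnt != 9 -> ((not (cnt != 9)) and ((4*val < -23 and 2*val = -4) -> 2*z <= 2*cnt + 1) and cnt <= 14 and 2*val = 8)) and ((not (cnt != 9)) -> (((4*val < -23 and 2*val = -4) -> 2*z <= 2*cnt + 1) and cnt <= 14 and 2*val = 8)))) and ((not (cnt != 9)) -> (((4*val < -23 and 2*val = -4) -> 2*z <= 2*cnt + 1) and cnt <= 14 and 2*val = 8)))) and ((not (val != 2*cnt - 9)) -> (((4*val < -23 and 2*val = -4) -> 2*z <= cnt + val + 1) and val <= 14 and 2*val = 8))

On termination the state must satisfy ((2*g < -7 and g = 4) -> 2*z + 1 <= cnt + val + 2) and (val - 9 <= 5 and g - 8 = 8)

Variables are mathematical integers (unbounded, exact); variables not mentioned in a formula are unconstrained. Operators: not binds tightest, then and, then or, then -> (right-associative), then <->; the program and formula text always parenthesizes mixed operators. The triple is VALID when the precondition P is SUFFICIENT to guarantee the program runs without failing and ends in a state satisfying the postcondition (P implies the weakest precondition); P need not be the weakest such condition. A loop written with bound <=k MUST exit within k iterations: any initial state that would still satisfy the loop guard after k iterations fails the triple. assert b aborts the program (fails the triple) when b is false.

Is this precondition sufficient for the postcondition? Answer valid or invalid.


Working backward. After the program, the postcondition ((2*g < -7 and g = 4) -> 2*z + 1 <= cnt + val + 2) and (val - 9 <= 5 and g - 8 = 8) must hold; in canonical form it is ((2*g < -7 and g = 4) -> 2*z <= cnt + val + 1) and val <= 14 and g = 16.
Before the loop (bound <=3), unroll the exhaustion recursion (WP_0 = exit-now case; WP_j = one more guarded iteration, up to j = 3):
  WP_0: (not (val != 2*cnt - 9)) and ((2*g < -7 and g = 4) -> 2*z <= cnt + val + 1) and val <= 14 and g = 16
  WP_1: (val != 2*cnt - 9 -> ((not (cnt != 9)) and ((2*g < -7 and g = 4) -> 2*z <= 2*cnt + 1) and cnt <= 14 and g = 16)) and ((not (val != 2*cnt - 9)) -> (((2*g < -7 and g = 4) -> 2*z <= cnt + val + 1) and val <= 14 and g = 16))
  WP_2: (val != 2*cnt - 9 -> ((cnt != 9 -> ((not (cnt != 9)) and ((2*g < -7 and g = 4) -> 2*z <= 2*cnt + 1) and cnt <= 14 and g = 16)) and ((not (cnt != 9)) -> (((2*g < -7 and g = 4) -> 2*z <= 2*cnt + 1) and cnt <= 14 and g = 16)))) and ((not (val != 2*cnt - 9)) -> (((2*g < -7 and g = 4) -> 2*z <= cnt + val + 1) and val <= 14 and g = 16))
  WP_3: (val != 2*cnt - 9 -> ((cnt != 9 -> ((cnt != 9 -> ((not (cnt != 9)) and ((2*g < -7 and g = 4) -> 2*z <= 2*cnt + 1) and cnt <= 14 and g = 16)) and ((not (cnt != 9)) -> (((2*g < -7 and g = 4) -> 2*z <= 2*cnt + 1) and cnt <= 14 and g = 16)))) and ((not (cnt != 9)) -> (((2*g < -7 and g = 4) -> 2*z <= 2*cnt + 1) and cnt <= 14 and g = 16)))) and ((not (val != 2*cnt - 9)) -> (((2*g < -7 and g = 4) -> 2*z <= cnt + val + 1) and val <= 14 and g = 16))
So before the loop: (val != 2*cnt - 9 -> ((cnt != 9 -> ((cnt != 9 -> ((not (cnt != 9)) and ((2*g < -7 and g = 4) -> 2*z <= 2*cnt + 1) and cnt <= 14 and g = 16)) and ((not (cnt != 9)) -> (((2*g < -7 and g = 4) -> 2*z <= 2*cnt + 1) and cnt <= 14 and g = 16)))) and ((not (cnt != 9)) -> (((2*g < -7 and g = 4) -> 2*z <= 2*cnt + 1) and cnt <= 14 and g = 16)))) and ((not (val != 2*cnt - 9)) -> (((2*g < -7 and g = 4) -> 2*z <= cnt + val + 1) and val <= 14 and g = 16))
Before assert 2*z + 6 < 1: 2*z < -5 and (val != 2*cnt - 9 -> ((cnt != 9 -> ((cnt != 9 -> ((not (cnt != 9)) and ((2*g < -7 and g = 4) -> 2*z <= 2*cnt + 1) and cnt <= 14 and g = 16)) and ((not (cnt != 9)) -> (((2*g < -7 and g = 4) -> 2*z <= 2*cnt + 1) and cnt <= 14 and g = 16)))) and ((not (cnt != 9)) -> (((2*g < -7 and g = 4) -> 2*z <= 2*cnt + 1) and cnt <= 14 and g = 16)))) and ((not (val != 2*cnt - 9)) -> (((2*g < -7 and g = 4) -> 2*z <= cnt + val + 1) and val <= 14 and g = 16))
Before g := 2*val + 8: 2*z < -5 and (val != 2*cnt - 9 -> ((cnt != 9 -> ((cnt != 9 -> ((not (cnt != 9)) and ((4*val < -23 and 2*val = -4) -> 2*z <= 2*cnt + 1) and cnt <= 14 and 2*val = 8)) and ((not (cnt != 9)) -> (((4*val < -23 and 2*val = -4) -> 2*z <= 2*cnt + 1) and cnt <= 14 and 2*val = 8)))) and ((not (cnt != 9)) -> (((4*val < -23 and 2*val = -4) -> 2*z <= 2*cnt + 1) and cnt <= 14 and 2*val = 8)))) and ((not (val != 2*cnt - 9)) -> (((4*val < -23 and 2*val = -4) -> 2*z <= cnt + val + 1) and val <= 14 and 2*val = 8))
The weakest precondition is 2*z < -5 and (val != 2*cnt - 9 -> ((cnt != 9 -> ((cnt != 9 -> ((not (cnt != 9)) and ((4*val < -23 and 2*val = -4) -> 2*z <= 2*cnt + 1) and cnt <= 14 and 2*val = 8)) and ((not (cnt != 9)) -> (((4*val < -23 and 2*val = -4) -> 2*z <= 2*cnt + 1) and cnt <= 14 and 2*val = 8)))) and ((not (cnt != 9)) -> (((4*val < -23 and 2*val = -4) -> 2*z <= 2*cnt + 1) and cnt <= 14 and 2*val = 8)))) and ((not (val != 2*cnt - 9)) -> (((4*val < -23 and 2*val = -4) -> 2*z <= cnt + val + 1) and val <= 14 and 2*val = 8)).
Check whether 2*z < -8 and (val != 2*cnt - 9 -> ((cnt != 9 -> ((cnt != 9 -> ((not (cnt != 9)) and ((4*val < -23 and 2*val = -4) -> 2*z <= 2*cnt + 1) and cnt <= 14 and 2*val = 8)) and ((not (cnt != 9)) -> (((4*val < -23 and 2*val = -4) -> 2*z <= 2*cnt + 1) and cnt <= 14 and 2*val = 8)))) and ((not (cnt != 9)) -> (((4*val < -23 and 2*val = -4) -> 2*z <= 2*cnt + 1) and cnt <= 14 and 2*val = 8)))) and ((not (val != 2*cnt - 9)) -> (((4*val < -23 and 2*val = -4) -> 2*z <= cnt + val + 1) and val <= 14 and 2*val = 8)) implies it.
Every state satisfying the precondition satisfies the weakest precondition: the implication holds.
Answer: valid


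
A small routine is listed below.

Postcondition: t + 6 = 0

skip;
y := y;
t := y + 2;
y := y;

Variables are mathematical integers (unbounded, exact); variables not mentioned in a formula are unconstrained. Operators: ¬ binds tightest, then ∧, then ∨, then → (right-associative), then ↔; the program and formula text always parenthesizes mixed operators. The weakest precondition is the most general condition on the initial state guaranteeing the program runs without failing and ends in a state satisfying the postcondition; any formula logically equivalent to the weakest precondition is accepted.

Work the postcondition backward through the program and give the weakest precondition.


Working backward. After the program, the postcondition t + 6 = 0 must hold; in canonical form it is t = -6.
Before y := y: t = -6
Before t := y + 2: y = -8
Before y := y: y = -8
Before skip: y = -8
Answer: WP = y = -8


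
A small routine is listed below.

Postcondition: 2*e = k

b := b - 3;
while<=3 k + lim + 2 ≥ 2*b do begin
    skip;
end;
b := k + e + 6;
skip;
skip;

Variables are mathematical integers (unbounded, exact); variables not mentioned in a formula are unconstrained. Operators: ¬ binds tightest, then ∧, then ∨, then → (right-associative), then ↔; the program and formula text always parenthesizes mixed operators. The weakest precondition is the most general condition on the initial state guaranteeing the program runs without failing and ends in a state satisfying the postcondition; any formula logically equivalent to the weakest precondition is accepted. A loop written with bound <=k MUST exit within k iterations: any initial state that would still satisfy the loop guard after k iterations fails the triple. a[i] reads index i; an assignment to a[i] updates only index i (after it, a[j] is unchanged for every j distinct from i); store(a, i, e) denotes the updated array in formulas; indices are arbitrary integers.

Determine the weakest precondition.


Working backward. After the program, 2*e = k must hold.
Before skip: 2*e = k
Before skip: 2*e = k
Before b := k + e + 6: 2*e = k
Before the loop (bound <=3), unroll the exhaustion recursion (WP_0 = exit-now case; WP_j = one more guarded iteration, up to j = 3):
  WP_0: (¬(k + lim ≥ 2*b - 2)) ∧ 2*e = k
  WP_1: (k + lim ≥ 2*b - 2 → ((¬(k + lim ≥ 2*b - 2)) ∧ 2*e = k)) ∧ ((¬(k + lim ≥ 2*b - 2)) → 2*e = k)
  WP_2: (k + lim ≥ 2*b - 2 → ((k + lim ≥ 2*b - 2 → ((¬(k + lim ≥ 2*b - 2)) ∧ 2*e = k)) ∧ ((¬(k + lim ≥ 2*b - 2)) → 2*e = k))) ∧ ((¬(k + lim ≥ 2*b - 2)) → 2*e = k)
  WP_3: (k + lim ≥ 2*b - 2 → ((k + lim ≥ 2*b - 2 → ((k + lim ≥ 2*b - 2 → ((¬(k + lim ≥ 2*b - 2)) ∧ 2*e = k)) ∧ ((¬(k + lim ≥ 2*b - 2)) → 2*e = k))) ∧ ((¬(k + lim ≥ 2*b - 2)) → 2*e = k))) ∧ ((¬(k + lim ≥ 2*b - 2)) → 2*e = k)
So before the loop: (k + lim ≥ 2*b - 2 → ((k + lim ≥ 2*b - 2 → ((k + lim ≥ 2*b - 2 → ((¬(k + lim ≥ 2*b - 2)) ∧ 2*e = k)) ∧ ((¬(k + lim ≥ 2*b - 2)) → 2*e = k))) ∧ ((¬(k + lim ≥ 2*b - 2)) → 2*e = k))) ∧ ((¬(k + lim ≥ 2*b - 2)) → 2*e = k)
Before b := b - 3: (k + lim ≥ 2*b - 8 → ((k + lim ≥ 2*b - 8 → ((k + lim ≥ 2*b - 8 → ((¬(k + lim ≥ 2*b - 8)) ∧ 2*e = k)) ∧ ((¬(k + lim ≥ 2*b - 8)) → 2*e = k))) ∧ ((¬(k + lim ≥ 2*b - 8)) → 2*e = k))) ∧ ((¬(k + lim ≥ 2*b - 8)) → 2*e = k)
Answer: WP = (k + lim ≥ 2*b - 8 → ((k + lim ≥ 2*b - 8 → ((k + lim ≥ 2*b - 8 → ((¬(k + lim ≥ 2*b - 8)) ∧ 2*e = k)) ∧ ((¬(k + lim ≥ 2*b - 8)) → 2*e = k))) ∧ ((¬(k + lim ≥ 2*b - 8)) → 2*e = k))) ∧ ((¬(k + lim ≥ 2*b - 8)) → 2*e = k)
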